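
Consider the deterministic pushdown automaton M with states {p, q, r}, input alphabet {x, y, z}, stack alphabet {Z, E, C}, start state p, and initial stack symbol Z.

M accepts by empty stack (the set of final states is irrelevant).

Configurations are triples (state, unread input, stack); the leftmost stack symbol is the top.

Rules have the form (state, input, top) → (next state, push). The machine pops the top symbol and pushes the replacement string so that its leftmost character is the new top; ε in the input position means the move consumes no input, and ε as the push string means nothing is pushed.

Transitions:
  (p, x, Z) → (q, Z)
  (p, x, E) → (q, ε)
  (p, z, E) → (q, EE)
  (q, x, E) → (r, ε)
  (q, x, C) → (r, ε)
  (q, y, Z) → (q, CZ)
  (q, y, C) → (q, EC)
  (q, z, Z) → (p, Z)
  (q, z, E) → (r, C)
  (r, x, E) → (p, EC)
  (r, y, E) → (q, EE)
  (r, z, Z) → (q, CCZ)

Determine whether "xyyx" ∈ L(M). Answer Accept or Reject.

Reject

(p, xyyx, Z)
  read x, top Z: go to q, push Z → (q, yyx, Z)
  read y, top Z: go to q, push CZ → (q, yx, CZ)
  read y, top C: go to q, push EC → (q, x, ECZ)
  read x, top E: go to r, push ε → (r, ε, CZ)
All input consumed; stack is CZ, not empty, and no further ε-move applies.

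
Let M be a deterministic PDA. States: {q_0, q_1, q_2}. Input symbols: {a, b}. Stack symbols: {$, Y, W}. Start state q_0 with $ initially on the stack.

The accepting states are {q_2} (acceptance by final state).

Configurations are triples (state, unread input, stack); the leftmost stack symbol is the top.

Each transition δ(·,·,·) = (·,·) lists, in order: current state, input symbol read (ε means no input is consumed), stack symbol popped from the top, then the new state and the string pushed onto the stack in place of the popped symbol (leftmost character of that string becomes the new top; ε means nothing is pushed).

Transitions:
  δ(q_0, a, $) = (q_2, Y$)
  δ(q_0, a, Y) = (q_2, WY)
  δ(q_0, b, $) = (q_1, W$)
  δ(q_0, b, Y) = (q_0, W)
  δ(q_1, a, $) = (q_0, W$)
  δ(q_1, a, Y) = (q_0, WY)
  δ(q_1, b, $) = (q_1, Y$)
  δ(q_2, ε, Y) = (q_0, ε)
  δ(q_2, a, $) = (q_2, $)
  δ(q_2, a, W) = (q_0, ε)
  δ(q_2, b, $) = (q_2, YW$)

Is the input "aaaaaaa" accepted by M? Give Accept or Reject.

Accept

(q_0, aaaaaaa, $) ⊢ (q_2, aaaaaa, Y$) ⊢ (q_0, aaaaaa, $) ⊢ (q_2, aaaaa, Y$) ⊢ (q_0, aaaaa, $) ⊢ (q_2, aaaa, Y$) ⊢ (q_0, aaaa, $) ⊢ (q_2, aaa, Y$) ⊢ (q_0, aaa, $) ⊢ (q_2, aa, Y$) ⊢ (q_0, aa, $) ⊢ (q_2, a, Y$) ⊢ (q_0, a, $) ⊢ (q_2, ε, Y$)
All input consumed; state q_2 ∈ F.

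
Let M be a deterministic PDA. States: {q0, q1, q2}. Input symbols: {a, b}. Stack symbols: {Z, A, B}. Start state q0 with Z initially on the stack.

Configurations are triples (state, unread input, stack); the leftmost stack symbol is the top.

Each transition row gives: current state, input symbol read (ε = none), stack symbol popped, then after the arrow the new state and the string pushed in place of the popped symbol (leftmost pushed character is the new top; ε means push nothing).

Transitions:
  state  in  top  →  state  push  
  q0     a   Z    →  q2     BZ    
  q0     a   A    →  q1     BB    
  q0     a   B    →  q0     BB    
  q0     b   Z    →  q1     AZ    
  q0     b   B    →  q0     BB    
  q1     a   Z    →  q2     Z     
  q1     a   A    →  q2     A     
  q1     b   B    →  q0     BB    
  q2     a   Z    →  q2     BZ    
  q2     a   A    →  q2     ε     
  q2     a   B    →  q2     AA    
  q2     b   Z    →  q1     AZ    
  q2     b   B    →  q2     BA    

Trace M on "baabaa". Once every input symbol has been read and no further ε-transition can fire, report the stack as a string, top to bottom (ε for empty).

Z

(q0, baabaa, Z) ⊢ (q1, aabaa, AZ) ⊢ (q2, abaa, AZ) ⊢ (q2, baa, Z) ⊢ (q1, aa, AZ) ⊢ (q2, a, AZ) ⊢ (q2, ε, Z)
All input consumed in state q2 with stack Z.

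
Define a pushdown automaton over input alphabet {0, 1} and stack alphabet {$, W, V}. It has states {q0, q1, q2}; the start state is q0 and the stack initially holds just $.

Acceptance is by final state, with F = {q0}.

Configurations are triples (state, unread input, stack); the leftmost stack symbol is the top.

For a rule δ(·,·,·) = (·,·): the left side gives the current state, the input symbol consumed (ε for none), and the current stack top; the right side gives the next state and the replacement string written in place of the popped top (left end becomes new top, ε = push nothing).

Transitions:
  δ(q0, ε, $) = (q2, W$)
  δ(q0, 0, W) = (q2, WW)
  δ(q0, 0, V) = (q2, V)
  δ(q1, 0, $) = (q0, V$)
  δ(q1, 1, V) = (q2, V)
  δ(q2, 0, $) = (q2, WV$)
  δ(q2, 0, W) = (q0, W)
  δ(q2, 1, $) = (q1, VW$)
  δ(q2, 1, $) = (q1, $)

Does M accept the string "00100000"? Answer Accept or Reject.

No computation consumes all input and reaches a final state.

Reject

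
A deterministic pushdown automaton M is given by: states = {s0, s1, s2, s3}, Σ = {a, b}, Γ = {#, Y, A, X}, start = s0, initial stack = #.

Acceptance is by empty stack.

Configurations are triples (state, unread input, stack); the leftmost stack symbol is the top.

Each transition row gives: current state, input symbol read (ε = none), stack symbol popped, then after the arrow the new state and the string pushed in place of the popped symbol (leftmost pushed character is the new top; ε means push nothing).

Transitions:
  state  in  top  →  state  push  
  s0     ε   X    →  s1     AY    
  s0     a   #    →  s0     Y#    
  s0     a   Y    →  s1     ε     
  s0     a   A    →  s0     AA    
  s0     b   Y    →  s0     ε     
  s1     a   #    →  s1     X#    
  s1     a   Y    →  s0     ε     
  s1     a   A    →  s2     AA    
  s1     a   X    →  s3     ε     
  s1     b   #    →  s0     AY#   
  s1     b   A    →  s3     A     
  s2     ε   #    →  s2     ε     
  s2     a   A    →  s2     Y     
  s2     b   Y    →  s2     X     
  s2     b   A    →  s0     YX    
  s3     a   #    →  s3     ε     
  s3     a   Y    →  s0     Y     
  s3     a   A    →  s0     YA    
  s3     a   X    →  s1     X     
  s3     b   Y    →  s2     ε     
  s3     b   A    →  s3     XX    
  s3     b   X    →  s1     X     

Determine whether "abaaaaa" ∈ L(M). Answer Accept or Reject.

Accept

(s0, abaaaaa, #)
  read a, top #: go to s0, push Y# → (s0, baaaaa, Y#)
  read b, top Y: go to s0, push ε → (s0, aaaaa, #)
  read a, top #: go to s0, push Y# → (s0, aaaa, Y#)
  read a, top Y: go to s1, push ε → (s1, aaa, #)
  read a, top #: go to s1, push X# → (s1, aa, X#)
  read a, top X: go to s3, push ε → (s3, a, #)
  read a, top #: go to s3, push ε → (s3, ε, ε)
All input consumed and the stack is empty.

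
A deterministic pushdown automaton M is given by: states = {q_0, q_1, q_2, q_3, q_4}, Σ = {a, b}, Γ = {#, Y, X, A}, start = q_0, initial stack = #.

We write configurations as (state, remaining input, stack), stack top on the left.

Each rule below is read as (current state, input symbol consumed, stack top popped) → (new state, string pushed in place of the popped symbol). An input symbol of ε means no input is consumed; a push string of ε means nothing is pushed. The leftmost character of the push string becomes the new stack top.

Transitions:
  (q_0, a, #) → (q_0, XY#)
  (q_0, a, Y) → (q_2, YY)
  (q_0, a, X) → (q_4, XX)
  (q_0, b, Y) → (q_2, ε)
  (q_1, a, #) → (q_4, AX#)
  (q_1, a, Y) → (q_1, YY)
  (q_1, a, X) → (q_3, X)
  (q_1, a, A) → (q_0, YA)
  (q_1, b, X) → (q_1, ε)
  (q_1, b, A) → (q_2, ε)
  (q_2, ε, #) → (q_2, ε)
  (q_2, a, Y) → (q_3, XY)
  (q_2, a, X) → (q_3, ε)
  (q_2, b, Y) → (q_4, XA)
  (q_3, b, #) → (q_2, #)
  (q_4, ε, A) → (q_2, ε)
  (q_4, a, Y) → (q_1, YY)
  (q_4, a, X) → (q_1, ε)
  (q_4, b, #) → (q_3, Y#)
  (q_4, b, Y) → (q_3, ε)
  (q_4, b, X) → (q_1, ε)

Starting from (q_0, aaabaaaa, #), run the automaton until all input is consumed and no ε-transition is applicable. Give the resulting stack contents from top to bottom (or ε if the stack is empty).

YYYYY#

(q_0, aaabaaaa, #)
  read a, top #: go to q_0, push XY# → (q_0, aabaaaa, XY#)
  read a, top X: go to q_4, push XX → (q_4, abaaaa, XXY#)
  read a, top X: go to q_1, push ε → (q_1, baaaa, XY#)
  read b, top X: go to q_1, push ε → (q_1, aaaa, Y#)
  read a, top Y: go to q_1, push YY → (q_1, aaa, YY#)
  read a, top Y: go to q_1, push YY → (q_1, aa, YYY#)
  read a, top Y: go to q_1, push YY → (q_1, a, YYYY#)
  read a, top Y: go to q_1, push YY → (q_1, ε, YYYYY#)
All input consumed in state q_1 with stack YYYYY#.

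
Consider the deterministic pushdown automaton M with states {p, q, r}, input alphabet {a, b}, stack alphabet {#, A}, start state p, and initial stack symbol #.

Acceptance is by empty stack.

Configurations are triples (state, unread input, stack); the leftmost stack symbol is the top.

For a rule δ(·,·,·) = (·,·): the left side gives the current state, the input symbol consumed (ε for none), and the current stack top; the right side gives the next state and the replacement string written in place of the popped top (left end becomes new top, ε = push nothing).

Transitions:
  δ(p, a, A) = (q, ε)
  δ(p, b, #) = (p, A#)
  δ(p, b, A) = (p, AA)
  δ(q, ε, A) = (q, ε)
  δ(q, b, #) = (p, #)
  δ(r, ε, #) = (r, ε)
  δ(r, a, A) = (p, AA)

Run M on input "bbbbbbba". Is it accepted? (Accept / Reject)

Reject

(p, bbbbbbba, #)
  read b, top #: go to p, push A# → (p, bbbbbba, A#)
  read b, top A: go to p, push AA → (p, bbbbba, AA#)
  read b, top A: go to p, push AA → (p, bbbba, AAA#)
  read b, top A: go to p, push AA → (p, bbba, AAAA#)
  read b, top A: go to p, push AA → (p, bba, AAAAA#)
  read b, top A: go to p, push AA → (p, ba, AAAAAA#)
  read b, top A: go to p, push AA → (p, a, AAAAAAA#)
  read a, top A: go to q, push ε → (q, ε, AAAAAA#)
  ε-move, top A: go to q, push ε → (q, ε, AAAAA#)
  ε-move, top A: go to q, push ε → (q, ε, AAAA#)
  ε-move, top A: go to q, push ε → (q, ε, AAA#)
  ε-move, top A: go to q, push ε → (q, ε, AA#)
  ε-move, top A: go to q, push ε → (q, ε, A#)
  ε-move, top A: go to q, push ε → (q, ε, #)
All input consumed; stack is #, not empty, and no further ε-move applies.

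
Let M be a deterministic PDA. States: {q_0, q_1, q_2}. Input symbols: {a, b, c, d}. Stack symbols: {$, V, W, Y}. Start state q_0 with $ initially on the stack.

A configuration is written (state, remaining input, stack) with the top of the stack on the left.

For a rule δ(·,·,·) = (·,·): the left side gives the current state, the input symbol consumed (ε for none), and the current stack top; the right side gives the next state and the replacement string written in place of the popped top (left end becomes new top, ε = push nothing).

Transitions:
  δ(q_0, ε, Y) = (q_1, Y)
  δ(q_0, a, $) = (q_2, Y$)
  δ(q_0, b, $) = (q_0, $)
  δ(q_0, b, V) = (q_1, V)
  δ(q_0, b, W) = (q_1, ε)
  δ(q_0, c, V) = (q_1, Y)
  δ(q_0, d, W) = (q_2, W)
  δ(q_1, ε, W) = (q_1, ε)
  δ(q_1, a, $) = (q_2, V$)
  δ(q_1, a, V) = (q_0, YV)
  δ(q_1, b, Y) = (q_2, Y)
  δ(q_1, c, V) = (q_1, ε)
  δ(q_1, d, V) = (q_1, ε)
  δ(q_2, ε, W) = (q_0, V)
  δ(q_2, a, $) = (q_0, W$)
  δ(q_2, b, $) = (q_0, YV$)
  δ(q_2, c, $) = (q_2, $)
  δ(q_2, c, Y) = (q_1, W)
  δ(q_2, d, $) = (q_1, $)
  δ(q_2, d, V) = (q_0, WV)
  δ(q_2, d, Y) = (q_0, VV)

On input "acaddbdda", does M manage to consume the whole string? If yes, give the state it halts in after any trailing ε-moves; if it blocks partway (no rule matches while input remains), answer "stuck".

q_2

(q_0, acaddbdda, $)
  read a, top $: go to q_2, push Y$ → (q_2, caddbdda, Y$)
  read c, top Y: go to q_1, push W → (q_1, addbdda, W$)
  ε-move, top W: go to q_1, push ε → (q_1, addbdda, $)
  read a, top $: go to q_2, push V$ → (q_2, ddbdda, V$)
  read d, top V: go to q_0, push WV → (q_0, dbdda, WV$)
  read d, top W: go to q_2, push W → (q_2, bdda, WV$)
  ε-move, top W: go to q_0, push V → (q_0, bdda, VV$)
  read b, top V: go to q_1, push V → (q_1, dda, VV$)
  read d, top V: go to q_1, push ε → (q_1, da, V$)
  read d, top V: go to q_1, push ε → (q_1, a, $)
  read a, top $: go to q_2, push V$ → (q_2, ε, V$)
All input consumed; M is in state q_2.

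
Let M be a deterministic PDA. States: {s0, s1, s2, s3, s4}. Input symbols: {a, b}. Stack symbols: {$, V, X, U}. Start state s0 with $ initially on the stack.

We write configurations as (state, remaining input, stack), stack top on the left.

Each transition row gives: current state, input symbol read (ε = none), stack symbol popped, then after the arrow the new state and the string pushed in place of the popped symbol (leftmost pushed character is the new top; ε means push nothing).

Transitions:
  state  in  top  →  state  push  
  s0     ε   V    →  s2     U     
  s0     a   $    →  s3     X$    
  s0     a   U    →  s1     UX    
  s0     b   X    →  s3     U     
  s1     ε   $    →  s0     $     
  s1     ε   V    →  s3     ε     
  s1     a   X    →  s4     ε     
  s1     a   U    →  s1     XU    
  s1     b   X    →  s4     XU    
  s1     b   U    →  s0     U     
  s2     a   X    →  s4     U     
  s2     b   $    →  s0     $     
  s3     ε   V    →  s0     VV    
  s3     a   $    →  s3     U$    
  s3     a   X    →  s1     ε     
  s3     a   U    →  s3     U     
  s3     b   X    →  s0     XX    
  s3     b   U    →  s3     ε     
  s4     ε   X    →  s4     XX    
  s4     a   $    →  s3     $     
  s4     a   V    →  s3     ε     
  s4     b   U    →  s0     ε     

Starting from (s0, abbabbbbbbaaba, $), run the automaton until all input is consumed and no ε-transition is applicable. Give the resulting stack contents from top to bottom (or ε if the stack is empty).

$

(s0, abbabbbbbbaaba, $) ⊢ (s3, bbabbbbbbaaba, X$) ⊢ (s0, babbbbbbaaba, XX$) ⊢ (s3, abbbbbbaaba, UX$) ⊢ (s3, bbbbbbaaba, UX$) ⊢ (s3, bbbbbaaba, X$) ⊢ (s0, bbbbaaba, XX$) ⊢ (s3, bbbaaba, UX$) ⊢ (s3, bbaaba, X$) ⊢ (s0, baaba, XX$) ⊢ (s3, aaba, UX$) ⊢ (s3, aba, UX$) ⊢ (s3, ba, UX$) ⊢ (s3, a, X$) ⊢ (s1, ε, $) ⊢ (s0, ε, $)
All input consumed in state s0 with stack $.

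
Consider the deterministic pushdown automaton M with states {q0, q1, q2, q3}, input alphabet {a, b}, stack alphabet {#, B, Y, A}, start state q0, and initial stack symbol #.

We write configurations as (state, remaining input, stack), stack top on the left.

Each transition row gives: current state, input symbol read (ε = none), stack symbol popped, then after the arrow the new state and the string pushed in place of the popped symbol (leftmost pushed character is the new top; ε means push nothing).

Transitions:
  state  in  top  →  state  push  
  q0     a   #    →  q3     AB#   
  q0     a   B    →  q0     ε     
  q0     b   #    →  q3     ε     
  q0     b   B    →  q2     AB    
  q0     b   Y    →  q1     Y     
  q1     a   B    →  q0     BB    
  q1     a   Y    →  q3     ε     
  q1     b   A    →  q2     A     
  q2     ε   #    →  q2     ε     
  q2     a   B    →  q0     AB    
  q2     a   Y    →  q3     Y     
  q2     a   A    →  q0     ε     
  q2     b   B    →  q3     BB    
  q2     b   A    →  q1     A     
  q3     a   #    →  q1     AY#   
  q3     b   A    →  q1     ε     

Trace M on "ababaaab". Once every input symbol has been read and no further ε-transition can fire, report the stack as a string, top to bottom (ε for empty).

(q0, ababaaab, #) ⊢ (q3, babaaab, AB#) ⊢ (q1, abaaab, B#) ⊢ (q0, baaab, BB#) ⊢ (q2, aaab, ABB#) ⊢ (q0, aab, BB#) ⊢ (q0, ab, B#) ⊢ (q0, b, #) ⊢ (q3, ε, ε)
All input consumed in state q3 with stack ε.

ε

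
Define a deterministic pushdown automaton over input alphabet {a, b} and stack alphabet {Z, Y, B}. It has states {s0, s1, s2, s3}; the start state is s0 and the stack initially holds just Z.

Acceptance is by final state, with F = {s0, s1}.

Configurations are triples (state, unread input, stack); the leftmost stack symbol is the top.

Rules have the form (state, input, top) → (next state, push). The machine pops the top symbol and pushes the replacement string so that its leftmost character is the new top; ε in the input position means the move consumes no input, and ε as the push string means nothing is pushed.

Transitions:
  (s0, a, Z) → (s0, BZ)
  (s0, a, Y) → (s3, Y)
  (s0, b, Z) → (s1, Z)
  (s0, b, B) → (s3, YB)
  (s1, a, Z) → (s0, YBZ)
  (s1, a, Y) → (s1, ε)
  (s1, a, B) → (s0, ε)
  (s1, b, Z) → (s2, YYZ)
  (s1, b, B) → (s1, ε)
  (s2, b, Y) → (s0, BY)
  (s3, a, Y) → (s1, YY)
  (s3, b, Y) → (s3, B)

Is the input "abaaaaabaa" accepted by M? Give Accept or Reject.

(s0, abaaaaabaa, Z)
  read a, top Z: go to s0, push BZ → (s0, baaaaabaa, BZ)
  read b, top B: go to s3, push YB → (s3, aaaaabaa, YBZ)
  read a, top Y: go to s1, push YY → (s1, aaaabaa, YYBZ)
  read a, top Y: go to s1, push ε → (s1, aaabaa, YBZ)
  read a, top Y: go to s1, push ε → (s1, aabaa, BZ)
  read a, top B: go to s0, push ε → (s0, abaa, Z)
  read a, top Z: go to s0, push BZ → (s0, baa, BZ)
  read b, top B: go to s3, push YB → (s3, aa, YBZ)
  read a, top Y: go to s1, push YY → (s1, a, YYBZ)
  read a, top Y: go to s1, push ε → (s1, ε, YBZ)
All input consumed; state s1 ∈ F.

Accept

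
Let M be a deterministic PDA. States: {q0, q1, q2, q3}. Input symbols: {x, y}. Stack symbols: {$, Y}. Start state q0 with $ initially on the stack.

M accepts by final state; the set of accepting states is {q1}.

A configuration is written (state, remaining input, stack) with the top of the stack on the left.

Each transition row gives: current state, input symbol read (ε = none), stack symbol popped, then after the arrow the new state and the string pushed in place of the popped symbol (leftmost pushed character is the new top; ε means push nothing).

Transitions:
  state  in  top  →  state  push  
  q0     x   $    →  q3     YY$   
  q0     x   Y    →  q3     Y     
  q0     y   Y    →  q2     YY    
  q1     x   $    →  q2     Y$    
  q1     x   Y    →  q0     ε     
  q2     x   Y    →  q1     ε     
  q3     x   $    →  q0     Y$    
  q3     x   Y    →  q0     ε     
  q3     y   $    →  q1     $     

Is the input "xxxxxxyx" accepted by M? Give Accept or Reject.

Accept

(q0, xxxxxxyx, $)
  read x, top $: go to q3, push YY$ → (q3, xxxxxyx, YY$)
  read x, top Y: go to q0, push ε → (q0, xxxxyx, Y$)
  read x, top Y: go to q3, push Y → (q3, xxxyx, Y$)
  read x, top Y: go to q0, push ε → (q0, xxyx, $)
  read x, top $: go to q3, push YY$ → (q3, xyx, YY$)
  read x, top Y: go to q0, push ε → (q0, yx, Y$)
  read y, top Y: go to q2, push YY → (q2, x, YY$)
  read x, top Y: go to q1, push ε → (q1, ε, Y$)
All input consumed; state q1 ∈ F.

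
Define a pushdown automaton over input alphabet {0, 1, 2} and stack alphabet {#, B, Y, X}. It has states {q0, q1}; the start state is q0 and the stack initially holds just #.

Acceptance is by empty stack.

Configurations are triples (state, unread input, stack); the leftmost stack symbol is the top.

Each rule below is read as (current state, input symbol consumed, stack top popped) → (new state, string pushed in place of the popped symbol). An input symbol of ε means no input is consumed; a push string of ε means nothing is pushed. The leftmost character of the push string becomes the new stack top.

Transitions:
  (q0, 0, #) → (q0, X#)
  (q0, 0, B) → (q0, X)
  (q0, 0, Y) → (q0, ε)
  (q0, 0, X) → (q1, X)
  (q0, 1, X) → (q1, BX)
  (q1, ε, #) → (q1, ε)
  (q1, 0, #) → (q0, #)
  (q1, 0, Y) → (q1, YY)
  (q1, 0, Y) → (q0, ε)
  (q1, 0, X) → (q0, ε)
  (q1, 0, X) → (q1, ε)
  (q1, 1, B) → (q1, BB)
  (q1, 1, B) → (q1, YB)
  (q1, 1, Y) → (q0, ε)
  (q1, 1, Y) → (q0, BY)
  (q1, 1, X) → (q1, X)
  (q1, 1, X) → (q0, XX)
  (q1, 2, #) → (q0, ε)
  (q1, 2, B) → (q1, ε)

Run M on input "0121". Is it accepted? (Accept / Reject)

No computation consumes all input and empties the stack.

Reject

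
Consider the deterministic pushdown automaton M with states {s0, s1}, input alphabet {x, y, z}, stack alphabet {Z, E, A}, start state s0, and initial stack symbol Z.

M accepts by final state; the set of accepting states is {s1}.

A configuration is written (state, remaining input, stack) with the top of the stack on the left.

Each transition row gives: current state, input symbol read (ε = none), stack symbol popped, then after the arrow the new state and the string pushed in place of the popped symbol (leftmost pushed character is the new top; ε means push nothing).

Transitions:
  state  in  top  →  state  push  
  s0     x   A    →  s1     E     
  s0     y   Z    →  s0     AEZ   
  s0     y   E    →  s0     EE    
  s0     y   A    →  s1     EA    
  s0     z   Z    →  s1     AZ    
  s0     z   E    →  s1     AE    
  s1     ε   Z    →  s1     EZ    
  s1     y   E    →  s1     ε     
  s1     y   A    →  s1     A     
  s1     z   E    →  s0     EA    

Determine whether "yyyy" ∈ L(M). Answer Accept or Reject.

(s0, yyyy, Z) ⊢ (s0, yyy, AEZ) ⊢ (s1, yy, EAEZ) ⊢ (s1, y, AEZ) ⊢ (s1, ε, AEZ)
All input consumed; state s1 ∈ F.

Accept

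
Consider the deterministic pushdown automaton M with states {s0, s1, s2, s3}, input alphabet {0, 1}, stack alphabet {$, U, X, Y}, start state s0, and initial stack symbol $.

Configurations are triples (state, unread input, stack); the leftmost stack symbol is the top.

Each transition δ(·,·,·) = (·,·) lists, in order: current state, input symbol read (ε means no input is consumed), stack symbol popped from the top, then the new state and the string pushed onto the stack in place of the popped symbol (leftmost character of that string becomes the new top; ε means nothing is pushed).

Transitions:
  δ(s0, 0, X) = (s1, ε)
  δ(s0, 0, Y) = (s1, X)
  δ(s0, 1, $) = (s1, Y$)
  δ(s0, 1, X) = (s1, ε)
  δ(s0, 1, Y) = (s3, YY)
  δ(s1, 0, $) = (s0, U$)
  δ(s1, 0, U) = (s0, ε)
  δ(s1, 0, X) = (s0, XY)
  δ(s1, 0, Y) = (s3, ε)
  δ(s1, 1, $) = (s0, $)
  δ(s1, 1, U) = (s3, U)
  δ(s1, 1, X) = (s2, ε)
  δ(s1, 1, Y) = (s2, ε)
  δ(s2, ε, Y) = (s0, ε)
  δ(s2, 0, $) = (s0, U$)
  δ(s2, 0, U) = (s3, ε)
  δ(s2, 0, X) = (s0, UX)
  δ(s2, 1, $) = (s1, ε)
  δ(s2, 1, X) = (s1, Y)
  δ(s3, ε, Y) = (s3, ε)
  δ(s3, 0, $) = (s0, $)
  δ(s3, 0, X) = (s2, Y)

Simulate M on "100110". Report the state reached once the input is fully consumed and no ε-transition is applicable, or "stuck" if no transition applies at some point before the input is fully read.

(s0, 100110, $) ⊢ (s1, 00110, Y$) ⊢ (s3, 0110, $) ⊢ (s0, 110, $) ⊢ (s1, 10, Y$) ⊢ (s2, 0, $) ⊢ (s0, ε, U$)
All input consumed; M is in state s0.

s0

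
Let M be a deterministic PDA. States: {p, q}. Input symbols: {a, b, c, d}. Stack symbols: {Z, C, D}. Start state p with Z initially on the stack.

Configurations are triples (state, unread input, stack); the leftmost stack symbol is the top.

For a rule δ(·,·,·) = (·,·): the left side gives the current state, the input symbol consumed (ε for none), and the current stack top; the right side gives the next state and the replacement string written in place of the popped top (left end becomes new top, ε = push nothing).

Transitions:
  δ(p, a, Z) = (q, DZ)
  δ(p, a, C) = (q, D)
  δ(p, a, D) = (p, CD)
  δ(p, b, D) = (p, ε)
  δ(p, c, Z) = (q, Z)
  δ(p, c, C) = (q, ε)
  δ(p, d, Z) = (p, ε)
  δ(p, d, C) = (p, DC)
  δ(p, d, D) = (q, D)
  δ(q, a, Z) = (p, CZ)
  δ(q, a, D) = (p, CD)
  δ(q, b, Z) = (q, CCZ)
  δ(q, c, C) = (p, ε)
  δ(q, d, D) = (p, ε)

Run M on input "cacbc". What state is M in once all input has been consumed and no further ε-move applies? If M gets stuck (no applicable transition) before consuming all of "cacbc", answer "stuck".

p

(p, cacbc, Z)
  read c, top Z: go to q, push Z → (q, acbc, Z)
  read a, top Z: go to p, push CZ → (p, cbc, CZ)
  read c, top C: go to q, push ε → (q, bc, Z)
  read b, top Z: go to q, push CCZ → (q, c, CCZ)
  read c, top C: go to p, push ε → (p, ε, CZ)
All input consumed; M is in state p.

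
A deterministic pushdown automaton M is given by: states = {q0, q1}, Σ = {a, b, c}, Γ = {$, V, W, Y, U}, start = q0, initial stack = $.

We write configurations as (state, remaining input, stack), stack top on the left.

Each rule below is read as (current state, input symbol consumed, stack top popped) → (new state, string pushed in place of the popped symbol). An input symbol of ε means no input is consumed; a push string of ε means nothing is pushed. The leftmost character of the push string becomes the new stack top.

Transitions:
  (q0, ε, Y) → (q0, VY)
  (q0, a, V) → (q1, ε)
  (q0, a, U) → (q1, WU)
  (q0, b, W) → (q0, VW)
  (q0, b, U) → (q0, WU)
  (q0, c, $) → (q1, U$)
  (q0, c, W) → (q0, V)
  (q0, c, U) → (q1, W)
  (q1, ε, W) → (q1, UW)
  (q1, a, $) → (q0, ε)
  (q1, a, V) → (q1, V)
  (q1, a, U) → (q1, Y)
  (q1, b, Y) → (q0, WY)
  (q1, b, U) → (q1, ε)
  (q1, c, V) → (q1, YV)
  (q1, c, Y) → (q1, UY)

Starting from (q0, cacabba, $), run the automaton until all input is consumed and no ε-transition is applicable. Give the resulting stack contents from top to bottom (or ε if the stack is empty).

(q0, cacabba, $)
  read c, top $: go to q1, push U$ → (q1, acabba, U$)
  read a, top U: go to q1, push Y → (q1, cabba, Y$)
  read c, top Y: go to q1, push UY → (q1, abba, UY$)
  read a, top U: go to q1, push Y → (q1, bba, YY$)
  read b, top Y: go to q0, push WY → (q0, ba, WYY$)
  read b, top W: go to q0, push VW → (q0, a, VWYY$)
  read a, top V: go to q1, push ε → (q1, ε, WYY$)
  ε-move, top W: go to q1, push UW → (q1, ε, UWYY$)
All input consumed in state q1 with stack UWYY$.

UWYY$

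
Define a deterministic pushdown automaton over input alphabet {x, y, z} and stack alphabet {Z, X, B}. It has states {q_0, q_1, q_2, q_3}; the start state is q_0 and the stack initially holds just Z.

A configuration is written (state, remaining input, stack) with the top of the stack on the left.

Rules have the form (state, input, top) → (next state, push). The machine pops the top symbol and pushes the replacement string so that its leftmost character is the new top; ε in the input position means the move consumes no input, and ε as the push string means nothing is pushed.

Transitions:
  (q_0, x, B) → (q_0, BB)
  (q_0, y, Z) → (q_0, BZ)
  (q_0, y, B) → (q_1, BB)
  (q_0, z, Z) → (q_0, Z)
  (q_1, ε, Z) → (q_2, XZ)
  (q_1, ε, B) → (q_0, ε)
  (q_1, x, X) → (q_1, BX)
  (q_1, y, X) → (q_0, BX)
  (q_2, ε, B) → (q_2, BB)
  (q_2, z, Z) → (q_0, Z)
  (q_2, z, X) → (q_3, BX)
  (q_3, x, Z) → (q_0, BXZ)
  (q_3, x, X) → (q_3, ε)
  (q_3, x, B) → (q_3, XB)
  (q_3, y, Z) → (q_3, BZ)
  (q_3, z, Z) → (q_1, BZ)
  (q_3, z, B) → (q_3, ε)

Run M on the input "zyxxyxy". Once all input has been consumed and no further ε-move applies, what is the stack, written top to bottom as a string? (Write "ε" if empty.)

BBBBZ

(q_0, zyxxyxy, Z)
  read z, top Z: go to q_0, push Z → (q_0, yxxyxy, Z)
  read y, top Z: go to q_0, push BZ → (q_0, xxyxy, BZ)
  read x, top B: go to q_0, push BB → (q_0, xyxy, BBZ)
  read x, top B: go to q_0, push BB → (q_0, yxy, BBBZ)
  read y, top B: go to q_1, push BB → (q_1, xy, BBBBZ)
  ε-move, top B: go to q_0, push ε → (q_0, xy, BBBZ)
  read x, top B: go to q_0, push BB → (q_0, y, BBBBZ)
  read y, top B: go to q_1, push BB → (q_1, ε, BBBBBZ)
  ε-move, top B: go to q_0, push ε → (q_0, ε, BBBBZ)
All input consumed in state q_0 with stack BBBBZ.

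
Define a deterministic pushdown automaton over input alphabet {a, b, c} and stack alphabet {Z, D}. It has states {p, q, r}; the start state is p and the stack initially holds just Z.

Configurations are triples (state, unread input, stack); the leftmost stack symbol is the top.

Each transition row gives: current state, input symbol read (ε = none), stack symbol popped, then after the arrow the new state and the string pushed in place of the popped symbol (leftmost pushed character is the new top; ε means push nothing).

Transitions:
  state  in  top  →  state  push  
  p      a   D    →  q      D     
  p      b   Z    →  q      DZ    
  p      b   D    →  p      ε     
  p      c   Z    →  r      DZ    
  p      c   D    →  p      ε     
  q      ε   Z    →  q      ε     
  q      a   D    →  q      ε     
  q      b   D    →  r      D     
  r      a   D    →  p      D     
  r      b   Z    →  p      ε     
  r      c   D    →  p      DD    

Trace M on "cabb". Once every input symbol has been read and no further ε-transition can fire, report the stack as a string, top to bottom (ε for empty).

(p, cabb, Z)
  read c, top Z: go to r, push DZ → (r, abb, DZ)
  read a, top D: go to p, push D → (p, bb, DZ)
  read b, top D: go to p, push ε → (p, b, Z)
  read b, top Z: go to q, push DZ → (q, ε, DZ)
All input consumed in state q with stack DZ.

DZ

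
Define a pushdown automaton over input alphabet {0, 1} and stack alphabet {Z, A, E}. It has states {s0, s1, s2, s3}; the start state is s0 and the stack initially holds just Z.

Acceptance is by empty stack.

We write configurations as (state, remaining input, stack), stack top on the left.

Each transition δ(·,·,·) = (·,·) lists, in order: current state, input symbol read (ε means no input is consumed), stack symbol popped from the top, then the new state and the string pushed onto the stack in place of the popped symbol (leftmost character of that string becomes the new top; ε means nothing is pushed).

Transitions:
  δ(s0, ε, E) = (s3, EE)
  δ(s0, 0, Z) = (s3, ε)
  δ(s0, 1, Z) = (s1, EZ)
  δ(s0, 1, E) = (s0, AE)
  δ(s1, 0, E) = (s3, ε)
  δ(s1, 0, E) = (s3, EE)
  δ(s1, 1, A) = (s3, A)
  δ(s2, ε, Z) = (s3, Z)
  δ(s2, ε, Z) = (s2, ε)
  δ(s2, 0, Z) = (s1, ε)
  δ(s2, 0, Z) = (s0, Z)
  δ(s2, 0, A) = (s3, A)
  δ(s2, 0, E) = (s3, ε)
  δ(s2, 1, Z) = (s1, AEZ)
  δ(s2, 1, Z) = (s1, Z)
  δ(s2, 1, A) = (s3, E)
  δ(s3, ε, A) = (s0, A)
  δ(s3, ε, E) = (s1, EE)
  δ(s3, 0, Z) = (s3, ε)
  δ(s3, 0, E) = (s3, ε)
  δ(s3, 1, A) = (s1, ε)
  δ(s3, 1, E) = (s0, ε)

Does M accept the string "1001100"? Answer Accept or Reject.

Accept

One accepting computation: (s0, 1001100, Z) ⊢ (s1, 001100, EZ) ⊢ (s3, 01100, EEZ) ⊢ (s3, 1100, EZ) ⊢ (s0, 100, Z) ⊢ (s1, 00, EZ) ⊢ (s3, 0, Z) ⊢ (s3, ε, ε)
All input consumed and the stack is empty.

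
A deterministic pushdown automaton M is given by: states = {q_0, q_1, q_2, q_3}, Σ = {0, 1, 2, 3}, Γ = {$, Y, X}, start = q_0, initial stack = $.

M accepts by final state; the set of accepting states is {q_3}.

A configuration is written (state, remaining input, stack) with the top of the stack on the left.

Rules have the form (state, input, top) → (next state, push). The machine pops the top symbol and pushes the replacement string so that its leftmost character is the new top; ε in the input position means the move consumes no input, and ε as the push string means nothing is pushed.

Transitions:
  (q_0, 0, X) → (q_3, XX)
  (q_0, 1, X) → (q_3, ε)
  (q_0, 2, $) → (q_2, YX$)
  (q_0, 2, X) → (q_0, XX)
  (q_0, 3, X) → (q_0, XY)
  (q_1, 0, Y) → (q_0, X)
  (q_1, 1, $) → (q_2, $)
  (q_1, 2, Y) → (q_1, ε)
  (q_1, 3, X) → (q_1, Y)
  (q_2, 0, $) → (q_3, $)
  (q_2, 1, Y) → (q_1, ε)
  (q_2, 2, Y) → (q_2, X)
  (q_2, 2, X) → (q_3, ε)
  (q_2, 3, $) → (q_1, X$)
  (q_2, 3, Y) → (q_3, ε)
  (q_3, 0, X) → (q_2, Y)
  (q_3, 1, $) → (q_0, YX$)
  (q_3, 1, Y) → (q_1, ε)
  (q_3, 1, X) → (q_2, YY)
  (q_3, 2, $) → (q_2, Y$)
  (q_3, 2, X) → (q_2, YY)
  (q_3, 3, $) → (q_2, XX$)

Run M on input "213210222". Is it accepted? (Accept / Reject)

(q_0, 213210222, $)
  read 2, top $: go to q_2, push YX$ → (q_2, 13210222, YX$)
  read 1, top Y: go to q_1, push ε → (q_1, 3210222, X$)
  read 3, top X: go to q_1, push Y → (q_1, 210222, Y$)
  read 2, top Y: go to q_1, push ε → (q_1, 10222, $)
  read 1, top $: go to q_2, push $ → (q_2, 0222, $)
  read 0, top $: go to q_3, push $ → (q_3, 222, $)
  read 2, top $: go to q_2, push Y$ → (q_2, 22, Y$)
  read 2, top Y: go to q_2, push X → (q_2, 2, X$)
  read 2, top X: go to q_3, push ε → (q_3, ε, $)
All input consumed; state q_3 ∈ F.

Accept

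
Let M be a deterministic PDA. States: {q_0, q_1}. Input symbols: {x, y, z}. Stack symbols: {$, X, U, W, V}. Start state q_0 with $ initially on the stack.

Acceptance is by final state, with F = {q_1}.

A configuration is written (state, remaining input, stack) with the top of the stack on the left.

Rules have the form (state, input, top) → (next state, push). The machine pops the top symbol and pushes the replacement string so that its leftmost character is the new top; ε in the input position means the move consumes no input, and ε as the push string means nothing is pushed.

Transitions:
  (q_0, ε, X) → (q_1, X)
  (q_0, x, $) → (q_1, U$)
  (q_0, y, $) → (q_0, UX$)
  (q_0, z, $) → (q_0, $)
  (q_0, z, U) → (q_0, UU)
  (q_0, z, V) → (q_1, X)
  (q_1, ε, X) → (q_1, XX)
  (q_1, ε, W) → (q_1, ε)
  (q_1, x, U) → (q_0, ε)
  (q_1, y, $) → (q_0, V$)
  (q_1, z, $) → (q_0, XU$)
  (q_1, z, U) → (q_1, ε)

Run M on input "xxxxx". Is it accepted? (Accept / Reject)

Accept

(q_0, xxxxx, $) ⊢ (q_1, xxxx, U$) ⊢ (q_0, xxx, $) ⊢ (q_1, xx, U$) ⊢ (q_0, x, $) ⊢ (q_1, ε, U$)
All input consumed; state q_1 ∈ F.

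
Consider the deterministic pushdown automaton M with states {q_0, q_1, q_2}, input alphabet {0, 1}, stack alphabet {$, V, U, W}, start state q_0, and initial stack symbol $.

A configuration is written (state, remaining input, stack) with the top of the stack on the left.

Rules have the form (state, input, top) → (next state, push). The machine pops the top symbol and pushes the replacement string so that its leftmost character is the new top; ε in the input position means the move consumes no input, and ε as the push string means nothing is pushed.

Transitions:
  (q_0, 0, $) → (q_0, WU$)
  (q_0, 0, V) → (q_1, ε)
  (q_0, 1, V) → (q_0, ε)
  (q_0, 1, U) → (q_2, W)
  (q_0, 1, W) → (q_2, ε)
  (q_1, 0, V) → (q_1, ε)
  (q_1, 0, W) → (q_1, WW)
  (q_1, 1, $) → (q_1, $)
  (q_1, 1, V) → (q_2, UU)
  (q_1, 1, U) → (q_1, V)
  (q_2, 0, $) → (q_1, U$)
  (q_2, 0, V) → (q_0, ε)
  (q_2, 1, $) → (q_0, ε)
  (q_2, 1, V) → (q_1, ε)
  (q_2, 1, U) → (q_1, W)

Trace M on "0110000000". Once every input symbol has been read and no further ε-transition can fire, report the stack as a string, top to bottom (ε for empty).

WWWWWWWW$

(q_0, 0110000000, $)
  read 0, top $: go to q_0, push WU$ → (q_0, 110000000, WU$)
  read 1, top W: go to q_2, push ε → (q_2, 10000000, U$)
  read 1, top U: go to q_1, push W → (q_1, 0000000, W$)
  read 0, top W: go to q_1, push WW → (q_1, 000000, WW$)
  read 0, top W: go to q_1, push WW → (q_1, 00000, WWW$)
  read 0, top W: go to q_1, push WW → (q_1, 0000, WWWW$)
  read 0, top W: go to q_1, push WW → (q_1, 000, WWWWW$)
  read 0, top W: go to q_1, push WW → (q_1, 00, WWWWWW$)
  read 0, top W: go to q_1, push WW → (q_1, 0, WWWWWWW$)
  read 0, top W: go to q_1, push WW → (q_1, ε, WWWWWWWW$)
All input consumed in state q_1 with stack WWWWWWWW$.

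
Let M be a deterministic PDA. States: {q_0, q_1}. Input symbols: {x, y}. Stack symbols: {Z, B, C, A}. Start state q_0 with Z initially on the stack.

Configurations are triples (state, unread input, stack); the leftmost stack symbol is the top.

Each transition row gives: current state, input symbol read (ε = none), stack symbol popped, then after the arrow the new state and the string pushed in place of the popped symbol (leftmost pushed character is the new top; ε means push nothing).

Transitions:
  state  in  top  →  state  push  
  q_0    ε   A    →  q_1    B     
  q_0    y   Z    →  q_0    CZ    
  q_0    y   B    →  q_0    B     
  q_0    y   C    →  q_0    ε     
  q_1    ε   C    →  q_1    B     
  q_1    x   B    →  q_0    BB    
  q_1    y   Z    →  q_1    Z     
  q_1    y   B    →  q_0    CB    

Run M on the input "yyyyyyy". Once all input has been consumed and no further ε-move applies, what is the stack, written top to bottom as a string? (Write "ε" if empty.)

(q_0, yyyyyyy, Z)
  read y, top Z: go to q_0, push CZ → (q_0, yyyyyy, CZ)
  read y, top C: go to q_0, push ε → (q_0, yyyyy, Z)
  read y, top Z: go to q_0, push CZ → (q_0, yyyy, CZ)
  read y, top C: go to q_0, push ε → (q_0, yyy, Z)
  read y, top Z: go to q_0, push CZ → (q_0, yy, CZ)
  read y, top C: go to q_0, push ε → (q_0, y, Z)
  read y, top Z: go to q_0, push CZ → (q_0, ε, CZ)
All input consumed in state q_0 with stack CZ.

CZ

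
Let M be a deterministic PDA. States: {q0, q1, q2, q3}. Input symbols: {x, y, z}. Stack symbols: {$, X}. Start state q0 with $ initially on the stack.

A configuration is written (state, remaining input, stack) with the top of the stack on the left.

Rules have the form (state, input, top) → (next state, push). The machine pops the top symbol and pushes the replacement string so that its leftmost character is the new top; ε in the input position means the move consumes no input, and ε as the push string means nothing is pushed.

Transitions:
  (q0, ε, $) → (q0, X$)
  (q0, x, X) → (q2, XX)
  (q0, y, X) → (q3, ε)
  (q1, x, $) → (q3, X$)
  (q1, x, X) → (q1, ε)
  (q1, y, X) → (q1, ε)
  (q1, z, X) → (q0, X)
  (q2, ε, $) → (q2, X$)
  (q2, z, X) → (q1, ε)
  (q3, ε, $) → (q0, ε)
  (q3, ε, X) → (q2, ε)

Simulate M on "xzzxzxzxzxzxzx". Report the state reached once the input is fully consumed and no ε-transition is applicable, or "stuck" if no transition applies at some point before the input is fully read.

(q0, xzzxzxzxzxzxzx, $)
  ε-move, top $: go to q0, push X$ → (q0, xzzxzxzxzxzxzx, X$)
  read x, top X: go to q2, push XX → (q2, zzxzxzxzxzxzx, XX$)
  read z, top X: go to q1, push ε → (q1, zxzxzxzxzxzx, X$)
  read z, top X: go to q0, push X → (q0, xzxzxzxzxzx, X$)
  read x, top X: go to q2, push XX → (q2, zxzxzxzxzx, XX$)
  read z, top X: go to q1, push ε → (q1, xzxzxzxzx, X$)
  read x, top X: go to q1, push ε → (q1, zxzxzxzx, $)
No transition for (q1, z, top $); M blocks with input zxzxzxzx remaining.

stuck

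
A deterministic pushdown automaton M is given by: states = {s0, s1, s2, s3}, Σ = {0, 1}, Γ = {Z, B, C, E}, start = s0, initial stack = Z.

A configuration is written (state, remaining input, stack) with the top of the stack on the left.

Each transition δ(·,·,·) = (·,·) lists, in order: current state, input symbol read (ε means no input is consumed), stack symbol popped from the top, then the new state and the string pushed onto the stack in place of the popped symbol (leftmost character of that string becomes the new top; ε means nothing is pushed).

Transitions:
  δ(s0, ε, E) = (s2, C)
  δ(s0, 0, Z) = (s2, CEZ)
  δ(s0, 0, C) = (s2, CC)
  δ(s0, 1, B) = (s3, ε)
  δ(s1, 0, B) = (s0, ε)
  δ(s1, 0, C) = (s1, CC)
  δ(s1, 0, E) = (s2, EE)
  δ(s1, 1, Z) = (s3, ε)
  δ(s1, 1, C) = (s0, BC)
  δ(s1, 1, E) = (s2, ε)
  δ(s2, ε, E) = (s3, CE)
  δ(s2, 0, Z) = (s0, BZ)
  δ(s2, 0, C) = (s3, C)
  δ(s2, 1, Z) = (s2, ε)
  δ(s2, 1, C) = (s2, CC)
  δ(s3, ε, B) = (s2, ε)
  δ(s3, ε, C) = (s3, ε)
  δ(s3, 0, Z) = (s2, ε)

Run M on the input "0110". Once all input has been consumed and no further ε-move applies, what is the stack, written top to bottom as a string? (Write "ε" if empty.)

EZ

(s0, 0110, Z)
  read 0, top Z: go to s2, push CEZ → (s2, 110, CEZ)
  read 1, top C: go to s2, push CC → (s2, 10, CCEZ)
  read 1, top C: go to s2, push CC → (s2, 0, CCCEZ)
  read 0, top C: go to s3, push C → (s3, ε, CCCEZ)
  ε-move, top C: go to s3, push ε → (s3, ε, CCEZ)
  ε-move, top C: go to s3, push ε → (s3, ε, CEZ)
  ε-move, top C: go to s3, push ε → (s3, ε, EZ)
All input consumed in state s3 with stack EZ.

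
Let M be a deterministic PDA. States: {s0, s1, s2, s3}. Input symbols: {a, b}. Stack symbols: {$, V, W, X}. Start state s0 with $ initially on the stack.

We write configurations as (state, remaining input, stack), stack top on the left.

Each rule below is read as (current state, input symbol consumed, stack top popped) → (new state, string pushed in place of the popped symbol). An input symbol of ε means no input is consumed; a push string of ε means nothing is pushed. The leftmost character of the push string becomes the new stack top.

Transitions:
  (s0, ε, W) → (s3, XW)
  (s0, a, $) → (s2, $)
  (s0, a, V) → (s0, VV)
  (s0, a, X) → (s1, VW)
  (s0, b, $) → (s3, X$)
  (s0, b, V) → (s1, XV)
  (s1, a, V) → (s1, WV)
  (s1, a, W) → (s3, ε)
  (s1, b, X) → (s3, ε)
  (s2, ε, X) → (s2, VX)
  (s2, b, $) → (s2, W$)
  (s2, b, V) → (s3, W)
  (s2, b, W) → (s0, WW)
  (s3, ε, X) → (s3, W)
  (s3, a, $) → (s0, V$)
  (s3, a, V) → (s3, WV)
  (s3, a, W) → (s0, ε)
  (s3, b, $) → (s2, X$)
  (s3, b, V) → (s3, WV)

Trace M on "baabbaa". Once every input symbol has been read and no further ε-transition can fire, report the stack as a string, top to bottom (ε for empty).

WWW$

(s0, baabbaa, $)
  read b, top $: go to s3, push X$ → (s3, aabbaa, X$)
  ε-move, top X: go to s3, push W → (s3, aabbaa, W$)
  read a, top W: go to s0, push ε → (s0, abbaa, $)
  read a, top $: go to s2, push $ → (s2, bbaa, $)
  read b, top $: go to s2, push W$ → (s2, baa, W$)
  read b, top W: go to s0, push WW → (s0, aa, WW$)
  ε-move, top W: go to s3, push XW → (s3, aa, XWW$)
  ε-move, top X: go to s3, push W → (s3, aa, WWW$)
  read a, top W: go to s0, push ε → (s0, a, WW$)
  ε-move, top W: go to s3, push XW → (s3, a, XWW$)
  ε-move, top X: go to s3, push W → (s3, a, WWW$)
  read a, top W: go to s0, push ε → (s0, ε, WW$)
  ε-move, top W: go to s3, push XW → (s3, ε, XWW$)
  ε-move, top X: go to s3, push W → (s3, ε, WWW$)
All input consumed in state s3 with stack WWW$.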